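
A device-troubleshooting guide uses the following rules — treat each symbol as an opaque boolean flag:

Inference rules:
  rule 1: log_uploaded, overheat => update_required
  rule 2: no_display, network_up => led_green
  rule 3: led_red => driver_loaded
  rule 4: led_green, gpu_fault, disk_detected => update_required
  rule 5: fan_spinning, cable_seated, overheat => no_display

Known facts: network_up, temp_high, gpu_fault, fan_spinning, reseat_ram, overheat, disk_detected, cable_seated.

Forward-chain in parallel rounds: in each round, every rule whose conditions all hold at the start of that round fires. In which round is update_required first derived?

Round 1: rule 5 [fan_spinning, cable_seated, overheat => no_display]. New: no_display.
Round 2: rule 2 [no_display, network_up => led_green]. New: led_green.
Round 3: rule 4 [led_green, gpu_fault, disk_detected => update_required]. New: update_required.
update_required first appears in round 3.

3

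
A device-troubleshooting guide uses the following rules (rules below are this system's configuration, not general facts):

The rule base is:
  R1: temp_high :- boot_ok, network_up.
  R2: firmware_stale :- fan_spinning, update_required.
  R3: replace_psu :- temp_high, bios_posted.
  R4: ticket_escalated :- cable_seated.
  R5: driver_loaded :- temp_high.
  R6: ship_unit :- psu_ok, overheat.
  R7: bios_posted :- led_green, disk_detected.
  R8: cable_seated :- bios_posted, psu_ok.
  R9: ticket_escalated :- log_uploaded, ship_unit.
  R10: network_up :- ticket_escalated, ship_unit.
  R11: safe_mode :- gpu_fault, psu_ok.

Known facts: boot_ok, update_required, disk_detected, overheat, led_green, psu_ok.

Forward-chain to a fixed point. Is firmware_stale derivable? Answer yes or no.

Round 1 fires R6, R7, giving ship_unit, bios_posted.
Round 2 fires R8, giving cable_seated.
Round 3 fires R4, giving ticket_escalated.
Round 4 fires R10, giving network_up.
Round 5 fires R1, giving temp_high.
Round 6 fires R3, R5, giving replace_psu, driver_loaded.
Fixed point reached. firmware_stale is concluded only by R2; R2 needs fan_spinning (never derived).

no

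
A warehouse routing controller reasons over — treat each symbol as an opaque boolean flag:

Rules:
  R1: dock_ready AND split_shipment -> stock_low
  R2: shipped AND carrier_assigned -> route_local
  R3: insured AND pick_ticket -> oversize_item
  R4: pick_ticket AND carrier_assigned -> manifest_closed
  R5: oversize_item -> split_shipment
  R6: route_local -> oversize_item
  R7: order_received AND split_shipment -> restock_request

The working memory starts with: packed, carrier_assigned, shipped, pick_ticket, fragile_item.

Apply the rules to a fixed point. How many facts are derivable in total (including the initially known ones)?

9

[1] R2 [shipped AND carrier_assigned -> route_local]; R4 [pick_ticket AND carrier_assigned -> manifest_closed]. ⇒ new: route_local, manifest_closed.
[2] R6 [route_local -> oversize_item]. ⇒ new: oversize_item.
[3] R5 [oversize_item -> split_shipment]. ⇒ new: split_shipment.
Closure: {carrier_assigned, fragile_item, manifest_closed, oversize_item, packed, pick_ticket, route_local, shipped, split_shipment} — 9 facts.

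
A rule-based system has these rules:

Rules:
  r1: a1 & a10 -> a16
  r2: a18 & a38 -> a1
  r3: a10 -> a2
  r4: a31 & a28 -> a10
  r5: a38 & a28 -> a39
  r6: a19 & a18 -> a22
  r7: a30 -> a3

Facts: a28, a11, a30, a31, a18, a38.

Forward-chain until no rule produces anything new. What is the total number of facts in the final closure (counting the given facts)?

Round 1 fires r2, r4, r5, r7, giving a1, a10, a39, a3.
Round 2 fires r1, r3, giving a16, a2.
Closure: {a1, a10, a11, a16, a18, a2, a28, a3, a30, a31, a38, a39} — 12 facts.

12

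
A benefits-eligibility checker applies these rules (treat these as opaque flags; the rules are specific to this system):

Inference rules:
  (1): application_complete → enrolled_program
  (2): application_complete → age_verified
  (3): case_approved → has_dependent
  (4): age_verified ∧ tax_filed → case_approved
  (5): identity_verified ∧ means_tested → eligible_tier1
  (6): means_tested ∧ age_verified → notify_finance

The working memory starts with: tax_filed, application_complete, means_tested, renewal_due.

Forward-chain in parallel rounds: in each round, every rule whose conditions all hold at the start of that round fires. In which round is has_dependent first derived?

3

Round 1: (1) [application_complete → enrolled_program]; (2) [application_complete → age_verified]. New: enrolled_program, age_verified.
Round 2: (4) [age_verified ∧ tax_filed → case_approved]; (6) [means_tested ∧ age_verified → notify_finance]. New: case_approved, notify_finance.
Round 3: (3) [case_approved → has_dependent]. New: has_dependent.
has_dependent first appears in round 3.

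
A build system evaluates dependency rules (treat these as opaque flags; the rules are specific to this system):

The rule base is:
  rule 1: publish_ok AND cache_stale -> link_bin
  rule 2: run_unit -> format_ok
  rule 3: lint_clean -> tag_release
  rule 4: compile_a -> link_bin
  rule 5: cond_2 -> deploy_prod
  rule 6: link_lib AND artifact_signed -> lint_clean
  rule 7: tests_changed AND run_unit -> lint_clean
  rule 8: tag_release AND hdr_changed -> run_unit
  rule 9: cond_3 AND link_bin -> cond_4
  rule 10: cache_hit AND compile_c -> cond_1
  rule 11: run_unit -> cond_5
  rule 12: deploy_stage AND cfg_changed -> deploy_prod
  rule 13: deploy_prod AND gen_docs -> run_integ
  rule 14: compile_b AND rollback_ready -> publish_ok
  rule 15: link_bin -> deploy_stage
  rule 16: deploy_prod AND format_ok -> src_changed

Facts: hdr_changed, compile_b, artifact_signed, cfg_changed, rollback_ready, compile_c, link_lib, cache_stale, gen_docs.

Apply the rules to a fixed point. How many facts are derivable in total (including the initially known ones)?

20

Round 1 — rule 6, rule 14, derive lint_clean, publish_ok.
Round 2 — rule 1, rule 3, derive link_bin, tag_release.
Round 3 — rule 8, rule 15, derive run_unit, deploy_stage.
Round 4 — rule 2, rule 11, rule 12, derive format_ok, cond_5, deploy_prod.
Round 5 — rule 13, rule 16, derive run_integ, src_changed.
Closure: {artifact_signed, cache_stale, cfg_changed, compile_b, compile_c, cond_5, deploy_prod, deploy_stage, format_ok, gen_docs, hdr_changed, link_bin, link_lib, lint_clean, publish_ok, rollback_ready, run_integ, run_unit, src_changed, tag_release} — 20 facts.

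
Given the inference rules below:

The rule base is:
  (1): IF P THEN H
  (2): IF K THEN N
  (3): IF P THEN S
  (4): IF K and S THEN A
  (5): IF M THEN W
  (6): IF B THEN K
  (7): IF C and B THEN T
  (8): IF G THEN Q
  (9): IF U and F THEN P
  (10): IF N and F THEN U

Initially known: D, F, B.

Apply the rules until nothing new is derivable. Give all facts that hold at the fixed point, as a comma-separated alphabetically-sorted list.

A, B, D, F, H, K, N, P, S, U

Round 1 — (6), derive K.
Round 2 — (2), derive N.
Round 3 — (10), derive U.
Round 4 — (9), derive P.
Round 5 — (1), (3), derive H, S.
Round 6 — (4), derive A.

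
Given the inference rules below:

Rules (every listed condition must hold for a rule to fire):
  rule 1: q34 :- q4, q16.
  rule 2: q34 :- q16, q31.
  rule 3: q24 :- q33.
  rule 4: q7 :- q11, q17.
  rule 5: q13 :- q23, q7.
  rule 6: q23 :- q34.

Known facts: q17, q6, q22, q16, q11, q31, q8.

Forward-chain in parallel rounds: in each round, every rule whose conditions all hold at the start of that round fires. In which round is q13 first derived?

3

[1] rule 2 [q34 :- q16, q31.]; rule 4 [q7 :- q11, q17.]. ⇒ new: q34, q7.
[2] rule 6 [q23 :- q34.]. ⇒ new: q23.
[3] rule 5 [q13 :- q23, q7.]. ⇒ new: q13.
q13 first appears in round 3.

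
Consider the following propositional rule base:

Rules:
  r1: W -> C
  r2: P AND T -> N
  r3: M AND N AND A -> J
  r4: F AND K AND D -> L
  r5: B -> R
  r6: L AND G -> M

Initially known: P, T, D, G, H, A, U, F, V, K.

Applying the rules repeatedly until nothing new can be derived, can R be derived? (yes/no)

Round 1 fires r2, r4, giving N, L.
Round 2 fires r6, giving M.
Round 3 fires r3, giving J.
Fixed point reached. R is concluded only by r5; r5 needs B (never derived).

no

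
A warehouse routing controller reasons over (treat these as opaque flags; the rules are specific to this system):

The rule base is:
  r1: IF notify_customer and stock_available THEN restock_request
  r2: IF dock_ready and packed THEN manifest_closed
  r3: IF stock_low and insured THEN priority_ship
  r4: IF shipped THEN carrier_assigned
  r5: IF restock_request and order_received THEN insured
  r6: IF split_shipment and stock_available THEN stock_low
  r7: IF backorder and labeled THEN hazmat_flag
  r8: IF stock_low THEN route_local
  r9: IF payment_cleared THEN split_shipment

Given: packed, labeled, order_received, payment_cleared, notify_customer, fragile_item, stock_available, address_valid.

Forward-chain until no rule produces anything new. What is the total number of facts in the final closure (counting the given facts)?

14

Round 1 — r1, r9, derive restock_request, split_shipment.
Round 2 — r5, r6, derive insured, stock_low.
Round 3 — r3, r8, derive priority_ship, route_local.
Closure: {address_valid, fragile_item, insured, labeled, notify_customer, order_received, packed, payment_cleared, priority_ship, restock_request, route_local, split_shipment, stock_available, stock_low} — 14 facts.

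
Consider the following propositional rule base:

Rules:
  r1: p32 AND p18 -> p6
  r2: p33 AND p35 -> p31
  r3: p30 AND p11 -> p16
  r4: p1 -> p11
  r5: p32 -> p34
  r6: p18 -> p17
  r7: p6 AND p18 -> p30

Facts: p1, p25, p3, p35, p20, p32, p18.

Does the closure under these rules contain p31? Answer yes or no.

[1] r1 [p32 AND p18 -> p6]; r4 [p1 -> p11]; r5 [p32 -> p34]; r6 [p18 -> p17]. ⇒ new: p6, p11, p34, p17.
[2] r7 [p6 AND p18 -> p30]. ⇒ new: p30.
[3] r3 [p30 AND p11 -> p16]. ⇒ new: p16.
Fixed point reached. p31 is concluded only by r2; r2 needs p33 (never derived).

no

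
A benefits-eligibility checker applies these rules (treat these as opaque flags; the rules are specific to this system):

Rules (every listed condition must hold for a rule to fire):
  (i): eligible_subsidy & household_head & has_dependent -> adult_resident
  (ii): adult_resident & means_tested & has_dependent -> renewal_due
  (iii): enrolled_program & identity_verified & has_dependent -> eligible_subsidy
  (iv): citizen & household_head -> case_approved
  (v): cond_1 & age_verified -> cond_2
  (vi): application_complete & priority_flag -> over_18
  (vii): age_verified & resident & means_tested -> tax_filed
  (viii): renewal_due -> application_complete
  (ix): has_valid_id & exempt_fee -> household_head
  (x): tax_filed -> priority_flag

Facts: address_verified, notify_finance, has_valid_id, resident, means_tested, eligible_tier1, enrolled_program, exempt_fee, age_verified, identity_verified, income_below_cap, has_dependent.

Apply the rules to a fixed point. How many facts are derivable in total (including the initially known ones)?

Round 1 — (iii), (vii), (ix), derive eligible_subsidy, tax_filed, household_head.
Round 2 — (i), (x), derive adult_resident, priority_flag.
Round 3 — (ii), derive renewal_due.
Round 4 — (viii), derive application_complete.
Round 5 — (vi), derive over_18.
Closure: {address_verified, adult_resident, age_verified, application_complete, eligible_subsidy, eligible_tier1, enrolled_program, exempt_fee, has_dependent, has_valid_id, household_head, identity_verified, income_below_cap, means_tested, notify_finance, over_18, priority_flag, renewal_due, resident, tax_filed} — 20 facts.

20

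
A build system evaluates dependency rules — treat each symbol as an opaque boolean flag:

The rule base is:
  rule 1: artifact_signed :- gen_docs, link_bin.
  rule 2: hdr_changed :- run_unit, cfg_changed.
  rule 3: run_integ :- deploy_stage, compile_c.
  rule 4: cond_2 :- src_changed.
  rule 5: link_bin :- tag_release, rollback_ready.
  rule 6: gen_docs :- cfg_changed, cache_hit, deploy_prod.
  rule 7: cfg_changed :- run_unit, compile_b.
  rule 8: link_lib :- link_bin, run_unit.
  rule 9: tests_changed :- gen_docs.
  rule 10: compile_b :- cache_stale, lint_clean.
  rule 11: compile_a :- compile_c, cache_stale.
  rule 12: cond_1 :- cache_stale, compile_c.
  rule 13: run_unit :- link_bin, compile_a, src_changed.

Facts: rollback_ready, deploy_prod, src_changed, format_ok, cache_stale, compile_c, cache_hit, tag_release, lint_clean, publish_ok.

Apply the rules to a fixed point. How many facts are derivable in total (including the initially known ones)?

Round 1: rule 4 [cond_2 :- src_changed.]; rule 5 [link_bin :- tag_release, rollback_ready.]; rule 10 [compile_b :- cache_stale, lint_clean.]; rule 11 [compile_a :- compile_c, cache_stale.]; rule 12 [cond_1 :- cache_stale, compile_c.]. New: cond_2, link_bin, compile_b, compile_a, cond_1.
Round 2: rule 13 [run_unit :- link_bin, compile_a, src_changed.]. New: run_unit.
Round 3: rule 7 [cfg_changed :- run_unit, compile_b.]; rule 8 [link_lib :- link_bin, run_unit.]. New: cfg_changed, link_lib.
Round 4: rule 2 [hdr_changed :- run_unit, cfg_changed.]; rule 6 [gen_docs :- cfg_changed, cache_hit, deploy_prod.]. New: hdr_changed, gen_docs.
Round 5: rule 1 [artifact_signed :- gen_docs, link_bin.]; rule 9 [tests_changed :- gen_docs.]. New: artifact_signed, tests_changed.
Closure: {artifact_signed, cache_hit, cache_stale, cfg_changed, compile_a, compile_b, compile_c, cond_1, cond_2, deploy_prod, format_ok, gen_docs, hdr_changed, link_bin, link_lib, lint_clean, publish_ok, rollback_ready, run_unit, src_changed, tag_release, tests_changed} — 22 facts.

22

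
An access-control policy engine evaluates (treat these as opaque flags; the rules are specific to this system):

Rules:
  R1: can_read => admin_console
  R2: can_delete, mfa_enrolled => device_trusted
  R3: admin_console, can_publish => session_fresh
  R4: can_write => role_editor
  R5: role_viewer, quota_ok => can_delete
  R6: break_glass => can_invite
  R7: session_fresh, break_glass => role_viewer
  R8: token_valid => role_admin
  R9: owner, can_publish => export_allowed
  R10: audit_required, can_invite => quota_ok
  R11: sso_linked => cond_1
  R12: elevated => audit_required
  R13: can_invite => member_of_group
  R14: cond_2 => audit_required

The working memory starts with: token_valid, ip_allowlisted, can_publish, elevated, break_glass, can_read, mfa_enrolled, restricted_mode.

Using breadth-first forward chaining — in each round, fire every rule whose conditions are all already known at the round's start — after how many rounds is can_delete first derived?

Round 1 — R1, R6, R8, R12, derive admin_console, can_invite, role_admin, audit_required.
Round 2 — R3, R10, R13, derive session_fresh, quota_ok, member_of_group.
Round 3 — R7, derive role_viewer.
Round 4 — R5, derive can_delete.
can_delete first appears in round 4.

4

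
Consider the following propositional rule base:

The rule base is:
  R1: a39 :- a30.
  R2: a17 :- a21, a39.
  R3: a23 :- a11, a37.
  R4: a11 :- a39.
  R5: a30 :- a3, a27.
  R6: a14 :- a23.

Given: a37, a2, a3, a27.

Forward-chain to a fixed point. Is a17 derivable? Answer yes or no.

Round 1 fires R5, giving a30.
Round 2 fires R1, giving a39.
Round 3 fires R4, giving a11.
Round 4 fires R3, giving a23.
Round 5 fires R6, giving a14.
Fixed point reached. a17 is concluded only by R2; R2 needs a21 (never derived).

no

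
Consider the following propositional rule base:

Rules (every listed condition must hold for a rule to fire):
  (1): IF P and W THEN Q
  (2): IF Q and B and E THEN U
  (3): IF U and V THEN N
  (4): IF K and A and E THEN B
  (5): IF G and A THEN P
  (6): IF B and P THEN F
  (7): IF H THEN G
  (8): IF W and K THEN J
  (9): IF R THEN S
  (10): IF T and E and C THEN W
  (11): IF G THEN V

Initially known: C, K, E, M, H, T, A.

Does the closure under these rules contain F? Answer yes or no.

Round 1 fires (4), (7), (10), giving B, G, W.
Round 2 fires (5), (8), (11), giving P, J, V.
Round 3 fires (1), (6), giving Q, F.
Round 4 fires (2), giving U.
Round 5 fires (3), giving N.
F appears in round 3, so it is derivable.

yes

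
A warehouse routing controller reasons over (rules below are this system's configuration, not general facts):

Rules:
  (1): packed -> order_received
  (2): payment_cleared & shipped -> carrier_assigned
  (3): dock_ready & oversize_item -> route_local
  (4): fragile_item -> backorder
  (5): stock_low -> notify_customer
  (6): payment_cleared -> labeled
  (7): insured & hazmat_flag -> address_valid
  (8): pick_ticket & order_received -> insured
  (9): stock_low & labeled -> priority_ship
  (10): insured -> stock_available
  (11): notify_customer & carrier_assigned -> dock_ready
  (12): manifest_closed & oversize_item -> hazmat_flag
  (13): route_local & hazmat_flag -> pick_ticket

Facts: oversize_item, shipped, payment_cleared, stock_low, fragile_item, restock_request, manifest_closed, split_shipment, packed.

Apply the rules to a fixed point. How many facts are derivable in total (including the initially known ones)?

22

Round 1 — (1), (2), (4), (5), (6), (12), derive order_received, carrier_assigned, backorder, notify_customer, labeled, hazmat_flag.
Round 2 — (9), (11), derive priority_ship, dock_ready.
Round 3 — (3), derive route_local.
Round 4 — (13), derive pick_ticket.
Round 5 — (8), derive insured.
Round 6 — (7), (10), derive address_valid, stock_available.
Closure: {address_valid, backorder, carrier_assigned, dock_ready, fragile_item, hazmat_flag, insured, labeled, manifest_closed, notify_customer, order_received, oversize_item, packed, payment_cleared, pick_ticket, priority_ship, restock_request, route_local, shipped, split_shipment, stock_available, stock_low} — 22 facts.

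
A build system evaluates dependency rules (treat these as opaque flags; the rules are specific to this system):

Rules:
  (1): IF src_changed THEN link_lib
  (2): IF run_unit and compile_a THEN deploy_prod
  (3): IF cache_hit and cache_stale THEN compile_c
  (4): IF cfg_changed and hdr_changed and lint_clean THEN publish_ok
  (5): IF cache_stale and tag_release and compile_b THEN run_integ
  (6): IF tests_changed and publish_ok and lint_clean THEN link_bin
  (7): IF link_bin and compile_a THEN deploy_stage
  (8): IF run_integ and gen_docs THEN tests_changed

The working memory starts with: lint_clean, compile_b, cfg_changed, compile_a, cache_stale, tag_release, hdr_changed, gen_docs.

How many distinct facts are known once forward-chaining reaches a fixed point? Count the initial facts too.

Round 1 fires (4), (5), giving publish_ok, run_integ.
Round 2 fires (8), giving tests_changed.
Round 3 fires (6), giving link_bin.
Round 4 fires (7), giving deploy_stage.
Closure: {cache_stale, cfg_changed, compile_a, compile_b, deploy_stage, gen_docs, hdr_changed, link_bin, lint_clean, publish_ok, run_integ, tag_release, tests_changed} — 13 facts.

13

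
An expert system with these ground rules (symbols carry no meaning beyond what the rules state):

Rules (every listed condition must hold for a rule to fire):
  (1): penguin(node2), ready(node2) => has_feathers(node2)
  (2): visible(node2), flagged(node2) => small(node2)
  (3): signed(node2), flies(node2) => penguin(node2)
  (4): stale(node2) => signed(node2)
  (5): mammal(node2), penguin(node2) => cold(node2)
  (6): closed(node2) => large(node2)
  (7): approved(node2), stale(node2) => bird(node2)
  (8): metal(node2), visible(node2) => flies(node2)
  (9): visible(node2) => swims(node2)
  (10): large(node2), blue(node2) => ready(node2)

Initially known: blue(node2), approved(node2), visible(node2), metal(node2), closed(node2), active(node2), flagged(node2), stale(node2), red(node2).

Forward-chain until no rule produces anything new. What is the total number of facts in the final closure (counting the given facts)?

18

Round 1: (2) [visible(node2), flagged(node2) => small(node2)]; (4) [stale(node2) => signed(node2)]; (6) [closed(node2) => large(node2)]; (7) [approved(node2), stale(node2) => bird(node2)]; (8) [metal(node2), visible(node2) => flies(node2)]; (9) [visible(node2) => swims(node2)]. New: small(node2), signed(node2), large(node2), bird(node2), flies(node2), swims(node2).
Round 2: (3) [signed(node2), flies(node2) => penguin(node2)]; (10) [large(node2), blue(node2) => ready(node2)]. New: penguin(node2), ready(node2).
Round 3: (1) [penguin(node2), ready(node2) => has_feathers(node2)]. New: has_feathers(node2).
Closure: {active(node2), approved(node2), bird(node2), blue(node2), closed(node2), flagged(node2), flies(node2), has_feathers(node2), large(node2), metal(node2), penguin(node2), ready(node2), red(node2), signed(node2), small(node2), stale(node2), swims(node2), visible(node2)} — 18 facts.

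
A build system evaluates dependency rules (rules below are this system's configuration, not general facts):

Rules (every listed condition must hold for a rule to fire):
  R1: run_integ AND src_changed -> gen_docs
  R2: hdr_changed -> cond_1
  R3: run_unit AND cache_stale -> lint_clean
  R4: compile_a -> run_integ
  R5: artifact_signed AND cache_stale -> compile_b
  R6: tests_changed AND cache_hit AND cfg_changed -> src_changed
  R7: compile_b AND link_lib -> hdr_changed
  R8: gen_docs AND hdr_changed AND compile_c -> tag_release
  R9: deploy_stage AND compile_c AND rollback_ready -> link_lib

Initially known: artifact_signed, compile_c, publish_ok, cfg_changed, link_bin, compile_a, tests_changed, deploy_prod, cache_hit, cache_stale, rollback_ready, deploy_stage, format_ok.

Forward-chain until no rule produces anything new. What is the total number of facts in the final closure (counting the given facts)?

21

Round 1 — R4, R5, R6, R9, derive run_integ, compile_b, src_changed, link_lib.
Round 2 — R1, R7, derive gen_docs, hdr_changed.
Round 3 — R2, R8, derive cond_1, tag_release.
Closure: {artifact_signed, cache_hit, cache_stale, cfg_changed, compile_a, compile_b, compile_c, cond_1, deploy_prod, deploy_stage, format_ok, gen_docs, hdr_changed, link_bin, link_lib, publish_ok, rollback_ready, run_integ, src_changed, tag_release, tests_changed} — 21 facts.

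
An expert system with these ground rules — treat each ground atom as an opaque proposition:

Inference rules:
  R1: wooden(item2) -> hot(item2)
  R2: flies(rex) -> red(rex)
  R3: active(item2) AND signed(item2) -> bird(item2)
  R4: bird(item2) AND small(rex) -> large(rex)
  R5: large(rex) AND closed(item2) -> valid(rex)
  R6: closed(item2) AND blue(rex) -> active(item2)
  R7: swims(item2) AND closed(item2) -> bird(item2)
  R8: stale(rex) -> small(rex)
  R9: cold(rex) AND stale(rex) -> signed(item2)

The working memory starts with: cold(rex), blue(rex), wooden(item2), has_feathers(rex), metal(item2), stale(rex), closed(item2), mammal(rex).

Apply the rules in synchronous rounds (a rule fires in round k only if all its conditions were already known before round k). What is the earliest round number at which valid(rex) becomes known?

[1] R1 [wooden(item2) -> hot(item2)]; R6 [closed(item2) AND blue(rex) -> active(item2)]; R8 [stale(rex) -> small(rex)]; R9 [cold(rex) AND stale(rex) -> signed(item2)]. ⇒ new: hot(item2), active(item2), small(rex), signed(item2).
[2] R3 [active(item2) AND signed(item2) -> bird(item2)]. ⇒ new: bird(item2).
[3] R4 [bird(item2) AND small(rex) -> large(rex)]. ⇒ new: large(rex).
[4] R5 [large(rex) AND closed(item2) -> valid(rex)]. ⇒ new: valid(rex).
valid(rex) first appears in round 4.

4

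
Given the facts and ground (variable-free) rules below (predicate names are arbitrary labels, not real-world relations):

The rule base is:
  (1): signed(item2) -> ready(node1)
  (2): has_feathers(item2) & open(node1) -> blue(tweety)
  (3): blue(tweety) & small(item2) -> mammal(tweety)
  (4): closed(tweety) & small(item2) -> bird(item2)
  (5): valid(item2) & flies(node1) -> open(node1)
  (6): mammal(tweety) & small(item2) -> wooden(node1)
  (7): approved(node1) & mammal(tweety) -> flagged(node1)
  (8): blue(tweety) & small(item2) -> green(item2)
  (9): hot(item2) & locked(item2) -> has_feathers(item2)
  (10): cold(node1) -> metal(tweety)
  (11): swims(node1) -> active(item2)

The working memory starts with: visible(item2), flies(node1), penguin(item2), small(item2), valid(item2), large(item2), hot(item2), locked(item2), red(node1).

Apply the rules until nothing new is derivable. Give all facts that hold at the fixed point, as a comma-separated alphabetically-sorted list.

Round 1 — (5), (9), derive open(node1), has_feathers(item2).
Round 2 — (2), derive blue(tweety).
Round 3 — (3), (8), derive mammal(tweety), green(item2).
Round 4 — (6), derive wooden(node1).

blue(tweety), flies(node1), green(item2), has_feathers(item2), hot(item2), large(item2), locked(item2), mammal(tweety), open(node1), penguin(item2), red(node1), small(item2), valid(item2), visible(item2), wooden(node1)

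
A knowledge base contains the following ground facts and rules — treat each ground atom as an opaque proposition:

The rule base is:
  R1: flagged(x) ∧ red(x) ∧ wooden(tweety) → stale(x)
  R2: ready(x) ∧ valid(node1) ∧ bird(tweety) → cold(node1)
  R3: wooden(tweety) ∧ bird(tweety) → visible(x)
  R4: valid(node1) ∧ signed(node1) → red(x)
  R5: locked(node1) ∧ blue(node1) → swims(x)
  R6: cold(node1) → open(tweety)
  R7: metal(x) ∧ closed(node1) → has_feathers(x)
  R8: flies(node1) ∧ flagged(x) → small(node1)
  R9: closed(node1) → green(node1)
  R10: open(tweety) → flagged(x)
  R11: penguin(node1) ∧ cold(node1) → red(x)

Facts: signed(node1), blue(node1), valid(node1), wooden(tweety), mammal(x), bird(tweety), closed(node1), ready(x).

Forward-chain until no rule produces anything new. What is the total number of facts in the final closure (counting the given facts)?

15

Round 1: R2 [ready(x) ∧ valid(node1) ∧ bird(tweety) → cold(node1)]; R3 [wooden(tweety) ∧ bird(tweety) → visible(x)]; R4 [valid(node1) ∧ signed(node1) → red(x)]; R9 [closed(node1) → green(node1)]. New: cold(node1), visible(x), red(x), green(node1).
Round 2: R6 [cold(node1) → open(tweety)]. New: open(tweety).
Round 3: R10 [open(tweety) → flagged(x)]. New: flagged(x).
Round 4: R1 [flagged(x) ∧ red(x) ∧ wooden(tweety) → stale(x)]. New: stale(x).
Closure: {bird(tweety), blue(node1), closed(node1), cold(node1), flagged(x), green(node1), mammal(x), open(tweety), ready(x), red(x), signed(node1), stale(x), valid(node1), visible(x), wooden(tweety)} — 15 facts.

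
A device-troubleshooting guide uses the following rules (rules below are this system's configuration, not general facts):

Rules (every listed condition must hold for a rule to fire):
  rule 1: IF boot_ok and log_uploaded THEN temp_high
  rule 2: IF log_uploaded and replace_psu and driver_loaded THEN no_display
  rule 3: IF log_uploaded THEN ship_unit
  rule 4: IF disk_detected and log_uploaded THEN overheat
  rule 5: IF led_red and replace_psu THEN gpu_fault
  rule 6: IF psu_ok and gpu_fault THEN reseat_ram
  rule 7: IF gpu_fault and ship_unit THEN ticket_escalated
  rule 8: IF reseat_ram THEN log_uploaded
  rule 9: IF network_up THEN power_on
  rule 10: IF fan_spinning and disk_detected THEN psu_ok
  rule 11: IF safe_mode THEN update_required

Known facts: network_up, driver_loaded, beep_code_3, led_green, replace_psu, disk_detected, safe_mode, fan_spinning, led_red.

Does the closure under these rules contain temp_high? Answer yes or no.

[1] rule 5 [IF led_red and replace_psu THEN gpu_fault]; rule 9 [IF network_up THEN power_on]; rule 10 [IF fan_spinning and disk_detected THEN psu_ok]; rule 11 [IF safe_mode THEN update_required]. ⇒ new: gpu_fault, power_on, psu_ok, update_required.
[2] rule 6 [IF psu_ok and gpu_fault THEN reseat_ram]. ⇒ new: reseat_ram.
[3] rule 8 [IF reseat_ram THEN log_uploaded]. ⇒ new: log_uploaded.
[4] rule 2 [IF log_uploaded and replace_psu and driver_loaded THEN no_display]; rule 3 [IF log_uploaded THEN ship_unit]; rule 4 [IF disk_detected and log_uploaded THEN overheat]. ⇒ new: no_display, ship_unit, overheat.
[5] rule 7 [IF gpu_fault and ship_unit THEN ticket_escalated]. ⇒ new: ticket_escalated.
Fixed point reached. temp_high is concluded only by rule 1; rule 1 needs boot_ok (never derived).

no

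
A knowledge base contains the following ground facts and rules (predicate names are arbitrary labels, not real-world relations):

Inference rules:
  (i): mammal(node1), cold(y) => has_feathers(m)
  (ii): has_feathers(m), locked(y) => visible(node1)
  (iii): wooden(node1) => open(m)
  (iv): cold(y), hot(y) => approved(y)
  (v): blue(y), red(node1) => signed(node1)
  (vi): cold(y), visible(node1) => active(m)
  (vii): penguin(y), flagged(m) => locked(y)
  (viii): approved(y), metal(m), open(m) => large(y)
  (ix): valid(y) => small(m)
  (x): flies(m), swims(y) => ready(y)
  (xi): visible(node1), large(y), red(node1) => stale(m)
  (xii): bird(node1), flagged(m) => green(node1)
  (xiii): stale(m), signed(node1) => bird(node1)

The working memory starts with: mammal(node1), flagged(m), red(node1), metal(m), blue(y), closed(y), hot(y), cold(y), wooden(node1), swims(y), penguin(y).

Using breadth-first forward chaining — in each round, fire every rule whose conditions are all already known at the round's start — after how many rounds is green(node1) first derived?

Round 1: (i) [mammal(node1), cold(y) => has_feathers(m)]; (iii) [wooden(node1) => open(m)]; (iv) [cold(y), hot(y) => approved(y)]; (v) [blue(y), red(node1) => signed(node1)]; (vii) [penguin(y), flagged(m) => locked(y)]. Adds has_feathers(m), open(m), approved(y), signed(node1), locked(y).
Round 2: (ii) [has_feathers(m), locked(y) => visible(node1)]; (viii) [approved(y), metal(m), open(m) => large(y)]. Adds visible(node1), large(y).
Round 3: (vi) [cold(y), visible(node1) => active(m)]; (xi) [visible(node1), large(y), red(node1) => stale(m)]. Adds active(m), stale(m).
Round 4: (xiii) [stale(m), signed(node1) => bird(node1)]. Adds bird(node1).
Round 5: (xii) [bird(node1), flagged(m) => green(node1)]. Adds green(node1).
green(node1) first appears in round 5.

5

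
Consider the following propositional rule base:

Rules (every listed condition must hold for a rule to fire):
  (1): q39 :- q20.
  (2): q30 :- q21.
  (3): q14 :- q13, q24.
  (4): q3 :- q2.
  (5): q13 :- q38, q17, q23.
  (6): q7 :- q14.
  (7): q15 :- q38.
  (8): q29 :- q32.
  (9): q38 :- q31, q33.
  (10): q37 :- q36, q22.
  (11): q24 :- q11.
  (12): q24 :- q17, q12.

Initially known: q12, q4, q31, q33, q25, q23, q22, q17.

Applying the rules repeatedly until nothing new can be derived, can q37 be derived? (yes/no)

[1] (9) [q38 :- q31, q33.]; (12) [q24 :- q17, q12.]. ⇒ new: q38, q24.
[2] (5) [q13 :- q38, q17, q23.]; (7) [q15 :- q38.]. ⇒ new: q13, q15.
[3] (3) [q14 :- q13, q24.]. ⇒ new: q14.
[4] (6) [q7 :- q14.]. ⇒ new: q7.
Fixed point reached. q37 is concluded only by (10); (10) needs q36 (never derived).

no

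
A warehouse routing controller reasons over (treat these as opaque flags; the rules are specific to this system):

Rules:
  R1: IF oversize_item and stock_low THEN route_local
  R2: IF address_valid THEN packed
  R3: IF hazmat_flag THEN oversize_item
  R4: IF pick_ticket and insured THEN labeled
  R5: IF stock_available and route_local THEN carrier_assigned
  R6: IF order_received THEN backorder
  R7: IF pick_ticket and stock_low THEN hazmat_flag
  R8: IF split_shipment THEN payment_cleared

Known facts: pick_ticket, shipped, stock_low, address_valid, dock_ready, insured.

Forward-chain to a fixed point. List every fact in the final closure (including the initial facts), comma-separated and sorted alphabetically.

[1] R2 [IF address_valid THEN packed]; R4 [IF pick_ticket and insured THEN labeled]; R7 [IF pick_ticket and stock_low THEN hazmat_flag]. ⇒ new: packed, labeled, hazmat_flag.
[2] R3 [IF hazmat_flag THEN oversize_item]. ⇒ new: oversize_item.
[3] R1 [IF oversize_item and stock_low THEN route_local]. ⇒ new: route_local.

address_valid, dock_ready, hazmat_flag, insured, labeled, oversize_item, packed, pick_ticket, route_local, shipped, stock_low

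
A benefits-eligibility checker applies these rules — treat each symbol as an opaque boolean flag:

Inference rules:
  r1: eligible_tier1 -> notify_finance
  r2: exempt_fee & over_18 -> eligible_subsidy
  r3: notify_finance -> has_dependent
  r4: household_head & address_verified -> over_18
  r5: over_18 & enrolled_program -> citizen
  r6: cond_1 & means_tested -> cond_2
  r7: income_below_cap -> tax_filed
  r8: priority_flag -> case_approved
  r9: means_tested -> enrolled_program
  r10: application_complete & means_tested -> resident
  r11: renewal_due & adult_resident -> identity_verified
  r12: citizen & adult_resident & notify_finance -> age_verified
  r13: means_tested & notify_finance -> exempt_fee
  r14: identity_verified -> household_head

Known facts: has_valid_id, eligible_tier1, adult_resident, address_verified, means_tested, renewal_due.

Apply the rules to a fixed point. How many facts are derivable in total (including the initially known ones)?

16

Round 1: r1 [eligible_tier1 -> notify_finance]; r9 [means_tested -> enrolled_program]; r11 [renewal_due & adult_resident -> identity_verified]. New: notify_finance, enrolled_program, identity_verified.
Round 2: r3 [notify_finance -> has_dependent]; r13 [means_tested & notify_finance -> exempt_fee]; r14 [identity_verified -> household_head]. New: has_dependent, exempt_fee, household_head.
Round 3: r4 [household_head & address_verified -> over_18]. New: over_18.
Round 4: r2 [exempt_fee & over_18 -> eligible_subsidy]; r5 [over_18 & enrolled_program -> citizen]. New: eligible_subsidy, citizen.
Round 5: r12 [citizen & adult_resident & notify_finance -> age_verified]. New: age_verified.
Closure: {address_verified, adult_resident, age_verified, citizen, eligible_subsidy, eligible_tier1, enrolled_program, exempt_fee, has_dependent, has_valid_id, household_head, identity_verified, means_tested, notify_finance, over_18, renewal_due} — 16 facts.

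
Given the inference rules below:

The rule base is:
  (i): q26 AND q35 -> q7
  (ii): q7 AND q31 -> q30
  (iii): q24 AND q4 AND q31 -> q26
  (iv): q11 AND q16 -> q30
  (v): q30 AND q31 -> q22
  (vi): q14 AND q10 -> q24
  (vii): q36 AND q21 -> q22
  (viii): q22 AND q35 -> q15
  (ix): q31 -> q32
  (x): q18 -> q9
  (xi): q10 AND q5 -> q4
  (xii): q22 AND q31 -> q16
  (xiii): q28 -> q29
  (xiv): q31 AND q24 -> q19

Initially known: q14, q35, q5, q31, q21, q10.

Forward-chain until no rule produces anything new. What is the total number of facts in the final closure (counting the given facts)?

16

Round 1: (vi) [q14 AND q10 -> q24]; (ix) [q31 -> q32]; (xi) [q10 AND q5 -> q4]. New: q24, q32, q4.
Round 2: (iii) [q24 AND q4 AND q31 -> q26]; (xiv) [q31 AND q24 -> q19]. New: q26, q19.
Round 3: (i) [q26 AND q35 -> q7]. New: q7.
Round 4: (ii) [q7 AND q31 -> q30]. New: q30.
Round 5: (v) [q30 AND q31 -> q22]. New: q22.
Round 6: (viii) [q22 AND q35 -> q15]; (xii) [q22 AND q31 -> q16]. New: q15, q16.
Closure: {q10, q14, q15, q16, q19, q21, q22, q24, q26, q30, q31, q32, q35, q4, q5, q7} — 16 facts.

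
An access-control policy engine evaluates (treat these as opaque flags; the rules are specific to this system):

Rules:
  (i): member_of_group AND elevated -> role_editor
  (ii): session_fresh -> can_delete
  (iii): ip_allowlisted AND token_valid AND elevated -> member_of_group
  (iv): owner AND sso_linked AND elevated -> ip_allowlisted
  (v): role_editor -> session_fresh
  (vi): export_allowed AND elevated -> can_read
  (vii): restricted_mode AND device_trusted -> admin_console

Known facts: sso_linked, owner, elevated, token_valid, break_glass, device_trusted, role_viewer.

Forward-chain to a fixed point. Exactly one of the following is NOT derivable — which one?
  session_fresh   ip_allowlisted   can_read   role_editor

can_read

Round 1: (iv) [owner AND sso_linked AND elevated -> ip_allowlisted]. Adds ip_allowlisted.
Round 2: (iii) [ip_allowlisted AND token_valid AND elevated -> member_of_group]. Adds member_of_group.
Round 3: (i) [member_of_group AND elevated -> role_editor]. Adds role_editor.
Round 4: (v) [role_editor -> session_fresh]. Adds session_fresh.
Round 5: (ii) [session_fresh -> can_delete]. Adds can_delete.
Derived: session_fresh (round 4), role_editor (round 3), ip_allowlisted (round 1). can_read never appears in any round.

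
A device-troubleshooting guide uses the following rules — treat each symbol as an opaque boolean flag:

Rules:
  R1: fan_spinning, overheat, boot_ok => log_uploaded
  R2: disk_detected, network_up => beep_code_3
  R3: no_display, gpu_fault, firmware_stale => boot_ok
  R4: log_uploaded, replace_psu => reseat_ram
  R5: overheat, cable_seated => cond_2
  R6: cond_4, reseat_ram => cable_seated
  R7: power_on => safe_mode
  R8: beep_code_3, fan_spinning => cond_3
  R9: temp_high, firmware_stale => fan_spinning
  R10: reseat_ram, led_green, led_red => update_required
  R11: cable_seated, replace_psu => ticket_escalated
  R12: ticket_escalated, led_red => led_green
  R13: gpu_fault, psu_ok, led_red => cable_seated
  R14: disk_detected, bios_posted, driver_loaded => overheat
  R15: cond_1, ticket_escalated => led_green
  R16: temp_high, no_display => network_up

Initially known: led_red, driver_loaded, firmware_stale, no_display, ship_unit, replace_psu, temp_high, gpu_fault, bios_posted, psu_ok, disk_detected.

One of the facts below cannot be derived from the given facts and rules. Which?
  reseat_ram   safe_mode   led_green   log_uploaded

safe_mode

Round 1: R3 [no_display, gpu_fault, firmware_stale => boot_ok]; R9 [temp_high, firmware_stale => fan_spinning]; R13 [gpu_fault, psu_ok, led_red => cable_seated]; R14 [disk_detected, bios_posted, driver_loaded => overheat]; R16 [temp_high, no_display => network_up]. New: boot_ok, fan_spinning, cable_seated, overheat, network_up.
Round 2: R1 [fan_spinning, overheat, boot_ok => log_uploaded]; R2 [disk_detected, network_up => beep_code_3]; R5 [overheat, cable_seated => cond_2]; R11 [cable_seated, replace_psu => ticket_escalated]. New: log_uploaded, beep_code_3, cond_2, ticket_escalated.
Round 3: R4 [log_uploaded, replace_psu => reseat_ram]; R8 [beep_code_3, fan_spinning => cond_3]; R12 [ticket_escalated, led_red => led_green]. New: reseat_ram, cond_3, led_green.
Round 4: R10 [reseat_ram, led_green, led_red => update_required]. New: update_required.
Derived: led_green (round 3), log_uploaded (round 2), reseat_ram (round 3). safe_mode never appears in any round.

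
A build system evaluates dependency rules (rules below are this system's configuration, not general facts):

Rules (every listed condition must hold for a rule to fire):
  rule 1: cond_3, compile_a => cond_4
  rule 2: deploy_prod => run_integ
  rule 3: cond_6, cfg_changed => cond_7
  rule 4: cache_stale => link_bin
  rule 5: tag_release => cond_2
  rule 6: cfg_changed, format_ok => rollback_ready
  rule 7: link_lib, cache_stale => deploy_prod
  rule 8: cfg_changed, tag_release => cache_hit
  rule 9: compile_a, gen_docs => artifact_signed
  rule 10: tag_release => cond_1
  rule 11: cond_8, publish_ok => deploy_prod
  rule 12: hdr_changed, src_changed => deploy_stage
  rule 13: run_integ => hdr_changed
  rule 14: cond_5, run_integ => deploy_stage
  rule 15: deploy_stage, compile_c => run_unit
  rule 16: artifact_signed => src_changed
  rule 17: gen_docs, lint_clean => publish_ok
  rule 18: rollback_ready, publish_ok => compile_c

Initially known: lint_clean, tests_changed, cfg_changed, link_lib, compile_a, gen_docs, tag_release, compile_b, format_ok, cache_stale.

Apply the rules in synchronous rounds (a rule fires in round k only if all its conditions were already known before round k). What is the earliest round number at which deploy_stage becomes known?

4

Round 1 fires rule 4, rule 5, rule 6, rule 7, rule 8, rule 9, rule 10, rule 17, giving link_bin, cond_2, rollback_ready, deploy_prod, cache_hit, artifact_signed, cond_1, publish_ok.
Round 2 fires rule 2, rule 16, rule 18, giving run_integ, src_changed, compile_c.
Round 3 fires rule 13, giving hdr_changed.
Round 4 fires rule 12, giving deploy_stage.
deploy_stage first appears in round 4.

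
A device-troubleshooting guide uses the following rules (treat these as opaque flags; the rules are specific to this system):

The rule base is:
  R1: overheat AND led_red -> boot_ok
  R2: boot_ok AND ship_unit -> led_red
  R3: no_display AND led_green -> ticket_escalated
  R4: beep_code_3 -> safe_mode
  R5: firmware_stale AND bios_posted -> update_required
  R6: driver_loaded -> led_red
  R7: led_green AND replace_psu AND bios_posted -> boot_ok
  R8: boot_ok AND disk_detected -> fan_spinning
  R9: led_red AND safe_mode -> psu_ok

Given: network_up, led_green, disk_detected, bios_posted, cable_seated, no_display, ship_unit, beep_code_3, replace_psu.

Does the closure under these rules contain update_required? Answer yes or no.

Round 1 fires R3, R4, R7, giving ticket_escalated, safe_mode, boot_ok.
Round 2 fires R2, R8, giving led_red, fan_spinning.
Round 3 fires R9, giving psu_ok.
Fixed point reached. update_required is concluded only by R5; R5 needs firmware_stale (never derived).

no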